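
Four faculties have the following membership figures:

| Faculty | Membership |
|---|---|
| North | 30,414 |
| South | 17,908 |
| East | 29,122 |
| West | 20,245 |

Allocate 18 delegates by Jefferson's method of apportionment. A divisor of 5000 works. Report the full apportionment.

With modified divisor 5000: modified quotas North 6.083, South 3.582, East 5.824, West 4.049.
Rounding down: North 6, South 3, East 5, West 4 (total 18).

North: 6, South: 3, East: 5, West: 4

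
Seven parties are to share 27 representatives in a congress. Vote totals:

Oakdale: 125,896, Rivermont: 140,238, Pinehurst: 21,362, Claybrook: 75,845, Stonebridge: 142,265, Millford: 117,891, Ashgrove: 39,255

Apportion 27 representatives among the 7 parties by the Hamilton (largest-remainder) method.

Oakdale=5, Rivermont=6, Pinehurst=1, Claybrook=3, Stonebridge=6, Millford=5, Ashgrove=1

Total 662752; standard divisor 662752/27 ≈ 24546.37.
Standard quotas: Oakdale 5.1289, Rivermont 5.7132, Pinehurst 0.8703, Claybrook 3.0899, Stonebridge 5.7958, Millford 4.8028, Ashgrove 1.5992.
Lower quotas: Oakdale 5, Rivermont 5, Pinehurst 0, Claybrook 3, Stonebridge 5, Millford 4, Ashgrove 1 (sum 23, leaving 4 seats).
Remainders in descending order: Pinehurst 0.8703, Millford 0.8028, Stonebridge 0.7958, Rivermont 0.7132, Ashgrove 0.5992, Oakdale 0.1289, Claybrook 0.0899.
The surplus seats go to Pinehurst, Millford, Stonebridge, Rivermont.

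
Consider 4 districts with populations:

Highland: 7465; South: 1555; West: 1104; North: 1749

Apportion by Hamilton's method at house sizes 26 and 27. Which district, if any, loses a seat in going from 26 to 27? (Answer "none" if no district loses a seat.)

West

At 26 seats: Highland 16, South 3, West 3, North 4.
At 27 seats: Highland 17, South 4, West 2, North 4.
West drops from 3 to 2.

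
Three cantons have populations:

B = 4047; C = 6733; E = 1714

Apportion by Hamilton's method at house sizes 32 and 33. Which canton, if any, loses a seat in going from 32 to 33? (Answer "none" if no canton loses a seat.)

At 32 seats: B 10, C 17, E 5.
At 33 seats: B 11, C 18, E 4.
E drops from 5 to 4.

E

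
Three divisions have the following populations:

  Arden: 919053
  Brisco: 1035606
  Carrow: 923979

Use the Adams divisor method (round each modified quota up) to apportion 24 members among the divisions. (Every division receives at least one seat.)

Arden: 8, Brisco: 8, Carrow: 8

Standard divisor 2878638/24 ≈ 119943.25; standard quotas: Arden 7.662, Brisco 8.634, Carrow 7.703.
Rounding up gives 8, 9, 8 = 25 seats, so the divisor must be adjusted.
With modified divisor 130400: modified quotas Arden 7.048, Brisco 7.942, Carrow 7.086.
Rounding up: Arden 8, Brisco 8, Carrow 8 (total 24).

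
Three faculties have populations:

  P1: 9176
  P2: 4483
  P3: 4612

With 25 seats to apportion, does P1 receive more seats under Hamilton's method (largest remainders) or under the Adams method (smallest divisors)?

Hamilton: P1 13, P2 6, P3 6.
Adams: P1 12, P2 6, P3 7.
P1 gets 13 under Hamilton and 12 under Adams.

Hamilton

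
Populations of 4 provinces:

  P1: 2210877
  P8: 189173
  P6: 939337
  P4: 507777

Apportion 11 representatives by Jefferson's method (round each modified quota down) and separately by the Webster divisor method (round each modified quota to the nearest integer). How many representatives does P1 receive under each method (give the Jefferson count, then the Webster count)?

Jefferson: P1 7, P8 0, P6 3, P4 1.
Webster: P1 6, P8 1, P6 3, P4 1.
P1 gets 7 under Jefferson and 6 under Webster.

7 and 6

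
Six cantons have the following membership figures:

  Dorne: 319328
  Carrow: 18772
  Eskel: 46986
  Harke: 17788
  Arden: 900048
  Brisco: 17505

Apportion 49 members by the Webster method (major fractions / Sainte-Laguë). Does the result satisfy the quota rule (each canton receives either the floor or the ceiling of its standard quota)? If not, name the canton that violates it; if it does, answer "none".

Arden

Standard quotas: Dorne 11.850, Carrow 0.697, Eskel 1.744, Harke 0.660, Arden 33.400, Brisco 0.650.
Webster allocation: Dorne 12, Carrow 1, Eskel 2, Harke 1, Arden 32, Brisco 1.
Arden has quota 33.400 (lower 33, upper 34) but receives 32 — outside the quota interval.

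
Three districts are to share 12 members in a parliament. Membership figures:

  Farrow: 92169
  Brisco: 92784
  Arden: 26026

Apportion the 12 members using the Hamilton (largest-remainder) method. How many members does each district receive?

Farrow=5, Brisco=5, Arden=2

Total 210979; standard divisor 210979/12 ≈ 17581.583.
Standard quotas: Farrow 5.2424, Brisco 5.2773, Arden 1.4803.
Lower quotas: Farrow 5, Brisco 5, Arden 1 (sum 11, leaving 1 seat).
Remainders in descending order: Arden 0.4803, Brisco 0.2773, Farrow 0.2424.
Largest remainder: Arden receives the extra seat.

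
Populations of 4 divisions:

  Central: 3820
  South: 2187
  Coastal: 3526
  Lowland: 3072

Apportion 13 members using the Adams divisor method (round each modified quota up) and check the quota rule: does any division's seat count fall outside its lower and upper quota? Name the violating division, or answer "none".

Standard quotas: Central 3.940, South 2.256, Coastal 3.636, Lowland 3.168.
Adams allocation: Central 4, South 2, Coastal 4, Lowland 3.
Every allocation lies between the lower and upper quota.

none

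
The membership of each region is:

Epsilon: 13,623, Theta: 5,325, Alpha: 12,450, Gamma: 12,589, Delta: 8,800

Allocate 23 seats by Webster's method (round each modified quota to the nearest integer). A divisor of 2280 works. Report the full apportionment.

With modified divisor 2280: modified quotas Epsilon 5.975, Theta 2.336, Alpha 5.461, Gamma 5.521, Delta 3.860.
Rounding to the nearest integer: Epsilon 6, Theta 2, Alpha 5, Gamma 6, Delta 4 (total 23).

Epsilon 6; Theta 2; Alpha 5; Gamma 6; Delta 4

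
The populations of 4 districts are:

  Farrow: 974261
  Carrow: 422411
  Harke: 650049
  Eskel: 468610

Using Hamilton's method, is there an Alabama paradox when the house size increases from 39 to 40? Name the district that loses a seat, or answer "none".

none

At 39 seats: Farrow 15, Carrow 7, Harke 10, Eskel 7.
At 40 seats: Farrow 16, Carrow 7, Harke 10, Eskel 7.
No district's allocation decreased.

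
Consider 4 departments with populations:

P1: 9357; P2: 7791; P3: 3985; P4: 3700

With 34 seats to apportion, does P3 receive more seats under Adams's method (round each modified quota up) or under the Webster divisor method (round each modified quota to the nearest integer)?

Adams: P1 13, P2 10, P3 6, P4 5.
Webster: P1 13, P2 11, P3 5, P4 5.
P3 gets 6 under Adams and 5 under Webster.

Adams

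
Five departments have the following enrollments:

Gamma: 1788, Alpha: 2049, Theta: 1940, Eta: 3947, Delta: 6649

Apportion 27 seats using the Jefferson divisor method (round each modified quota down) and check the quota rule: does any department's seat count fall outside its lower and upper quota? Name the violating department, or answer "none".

none

Standard quotas: Gamma 2.949, Alpha 3.379, Theta 3.199, Eta 6.509, Delta 10.965.
Jefferson allocation: Gamma 3, Alpha 3, Theta 3, Eta 7, Delta 11.
Every allocation lies between the lower and upper quota.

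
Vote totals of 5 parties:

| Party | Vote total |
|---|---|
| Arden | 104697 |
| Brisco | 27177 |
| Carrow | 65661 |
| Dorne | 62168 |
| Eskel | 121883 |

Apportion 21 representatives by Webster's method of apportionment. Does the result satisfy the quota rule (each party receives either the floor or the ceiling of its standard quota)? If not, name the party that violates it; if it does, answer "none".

none

Standard quotas: Arden 5.762, Brisco 1.496, Carrow 3.614, Dorne 3.421, Eskel 6.708.
Webster allocation: Arden 6, Brisco 1, Carrow 4, Dorne 3, Eskel 7.
Every allocation lies between the lower and upper quota.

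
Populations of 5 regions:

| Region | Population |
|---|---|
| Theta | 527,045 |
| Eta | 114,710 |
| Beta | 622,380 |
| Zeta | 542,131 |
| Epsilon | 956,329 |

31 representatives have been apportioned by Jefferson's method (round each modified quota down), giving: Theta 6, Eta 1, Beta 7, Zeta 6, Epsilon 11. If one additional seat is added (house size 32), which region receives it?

Priority for the next seat is population ÷ (current seats + 1).
Priorities: Theta 75292.143, Eta 57355.000, Beta 77797.500, Zeta 77447.286, Epsilon 79694.083.
Highest priority: Epsilon.

Epsilon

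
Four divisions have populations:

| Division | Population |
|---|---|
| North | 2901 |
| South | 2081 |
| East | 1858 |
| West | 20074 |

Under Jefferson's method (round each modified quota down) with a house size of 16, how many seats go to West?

Standard divisor 26914/16 ≈ 1682.125; standard quotas: North 1.725, South 1.237, East 1.105, West 11.934.
Rounding down gives 1, 1, 1, 11 = 14 seats, so the divisor must be adjusted.
With modified divisor 1500: modified quotas North 1.934, South 1.387, East 1.239, West 13.383.
Rounding down: North 1, South 1, East 1, West 13 (total 16).
West receives 13.

13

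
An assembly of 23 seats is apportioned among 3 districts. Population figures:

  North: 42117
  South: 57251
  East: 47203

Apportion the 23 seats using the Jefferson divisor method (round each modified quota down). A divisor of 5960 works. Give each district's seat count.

With modified divisor 5960: modified quotas North 7.067, South 9.606, East 7.920.
Rounding down: North 7, South 9, East 7 (total 23).

North: 7, South: 9, East: 7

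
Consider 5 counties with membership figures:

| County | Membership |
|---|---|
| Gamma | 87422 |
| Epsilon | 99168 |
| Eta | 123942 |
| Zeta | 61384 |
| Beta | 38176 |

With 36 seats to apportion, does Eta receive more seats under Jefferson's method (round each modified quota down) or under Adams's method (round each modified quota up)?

Jefferson: Gamma 8, Epsilon 9, Eta 11, Zeta 5, Beta 3.
Adams: Gamma 8, Epsilon 9, Eta 10, Zeta 5, Beta 4.
Eta gets 11 under Jefferson and 10 under Adams.

Jefferson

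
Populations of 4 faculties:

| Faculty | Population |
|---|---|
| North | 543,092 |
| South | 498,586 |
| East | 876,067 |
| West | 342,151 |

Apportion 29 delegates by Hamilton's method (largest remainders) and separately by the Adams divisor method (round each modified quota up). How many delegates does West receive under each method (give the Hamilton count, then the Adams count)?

Hamilton: North 7, South 7, East 11, West 4.
Adams: North 7, South 6, East 11, West 5.
West gets 4 under Hamilton and 5 under Adams.

4 and 5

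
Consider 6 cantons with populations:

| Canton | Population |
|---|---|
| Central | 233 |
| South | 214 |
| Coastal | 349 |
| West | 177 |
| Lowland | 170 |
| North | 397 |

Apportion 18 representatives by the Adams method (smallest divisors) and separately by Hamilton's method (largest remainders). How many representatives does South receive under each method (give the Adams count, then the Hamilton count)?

3 and 2

Adams: Central 3, South 3, Coastal 4, West 2, Lowland 2, North 4.
Hamilton: Central 3, South 2, Coastal 4, West 2, Lowland 2, North 5.
South gets 3 under Adams and 2 under Hamilton.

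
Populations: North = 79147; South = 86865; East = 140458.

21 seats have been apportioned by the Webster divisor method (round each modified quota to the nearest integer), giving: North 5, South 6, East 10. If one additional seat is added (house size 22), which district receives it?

North

Priority for the next seat is population ÷ (current seats + 0.5).
Priorities: North 14390.364, South 13363.846, East 13376.952.
Highest priority: North.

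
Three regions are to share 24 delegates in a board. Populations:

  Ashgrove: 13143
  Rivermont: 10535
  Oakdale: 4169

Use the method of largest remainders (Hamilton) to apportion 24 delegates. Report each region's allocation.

Ashgrove 11; Rivermont 9; Oakdale 4

The standard divisor is 27847/24 ≈ 1160.292.
Standard quotas: Ashgrove 11.3273, Rivermont 9.0796, Oakdale 3.5931.
Lower quotas: Ashgrove 11, Rivermont 9, Oakdale 3 (sum 23, leaving 1 seat).
Remainders in descending order: Oakdale 0.5931, Ashgrove 0.3273, Rivermont 0.0796.
The surplus seat goes to Oakdale.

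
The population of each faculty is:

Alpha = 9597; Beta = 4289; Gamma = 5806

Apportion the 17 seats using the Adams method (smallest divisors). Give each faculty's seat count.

Standard divisor 19692/17 ≈ 1158.353; standard quotas: Alpha 8.285, Beta 3.703, Gamma 5.012.
Rounding up gives 9, 4, 6 = 19 seats, so the divisor must be adjusted.
With modified divisor 1300: modified quotas Alpha 7.382, Beta 3.299, Gamma 4.466.
Rounding up: Alpha 8, Beta 4, Gamma 5 (total 17).

Alpha 8, Beta 4, Gamma 5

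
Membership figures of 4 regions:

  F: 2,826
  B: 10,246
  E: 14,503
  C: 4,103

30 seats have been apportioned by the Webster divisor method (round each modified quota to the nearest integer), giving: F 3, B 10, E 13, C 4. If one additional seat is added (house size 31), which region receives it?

Priority for the next seat is population ÷ (current seats + 0.5).
Priorities: F 807.429, B 975.810, E 1074.296, C 911.778.
Highest priority: E.

E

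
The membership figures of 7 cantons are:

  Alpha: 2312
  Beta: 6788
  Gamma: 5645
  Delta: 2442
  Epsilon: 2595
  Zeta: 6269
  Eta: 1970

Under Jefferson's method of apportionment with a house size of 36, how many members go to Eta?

2

Standard divisor 28021/36 ≈ 778.361; standard quotas: Alpha 2.970, Beta 8.721, Gamma 7.252, Delta 3.137, Epsilon 3.334, Zeta 8.054, Eta 2.531.
Rounding down gives 2, 8, 7, 3, 3, 8, 2 = 33 seats, so the divisor must be adjusted.
With modified divisor 700: modified quotas Alpha 3.303, Beta 9.697, Gamma 8.064, Delta 3.489, Epsilon 3.707, Zeta 8.956, Eta 2.814.
Rounding down: Alpha 3, Beta 9, Gamma 8, Delta 3, Epsilon 3, Zeta 8, Eta 2 (total 36).
Eta receives 2.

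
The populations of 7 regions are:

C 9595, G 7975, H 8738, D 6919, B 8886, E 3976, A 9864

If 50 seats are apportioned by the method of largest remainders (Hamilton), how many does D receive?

The standard divisor is 55953/50 ≈ 1119.06.
Standard quotas: C 8.5742, G 7.1265, H 7.8083, D 6.1829, B 7.9406, E 3.5530, A 8.8145.
Lower quotas: C 8, G 7, H 7, D 6, B 7, E 3, A 8 (sum 46, leaving 4 seats).
Remainders in descending order: B 0.9406, A 0.8145, H 0.8083, C 0.5742, E 0.5530, D 0.1829, G 0.1265.
The surplus seats go to B, A, H, C.
D receives 6.

6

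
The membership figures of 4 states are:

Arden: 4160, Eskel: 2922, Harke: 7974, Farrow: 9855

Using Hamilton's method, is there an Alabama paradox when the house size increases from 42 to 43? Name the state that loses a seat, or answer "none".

At 42 seats: Arden 7, Eskel 5, Harke 13, Farrow 17.
At 43 seats: Arden 7, Eskel 5, Harke 14, Farrow 17.
No state's allocation decreased.

none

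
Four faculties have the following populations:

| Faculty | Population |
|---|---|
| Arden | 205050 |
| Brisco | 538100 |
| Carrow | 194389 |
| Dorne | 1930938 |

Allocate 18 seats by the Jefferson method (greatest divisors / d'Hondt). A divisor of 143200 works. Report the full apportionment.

Arden 1; Brisco 3; Carrow 1; Dorne 13

With modified divisor 143200: modified quotas Arden 1.432, Brisco 3.758, Carrow 1.357, Dorne 13.484.
Rounding down: Arden 1, Brisco 3, Carrow 1, Dorne 13 (total 18).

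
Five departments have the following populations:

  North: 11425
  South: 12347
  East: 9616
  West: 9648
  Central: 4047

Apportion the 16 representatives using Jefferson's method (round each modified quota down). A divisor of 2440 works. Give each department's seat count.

With modified divisor 2440: modified quotas North 4.682, South 5.060, East 3.941, West 3.954, Central 1.659.
Rounding down: North 4, South 5, East 3, West 3, Central 1 (total 16).

North=4, South=5, East=3, West=3, Central=1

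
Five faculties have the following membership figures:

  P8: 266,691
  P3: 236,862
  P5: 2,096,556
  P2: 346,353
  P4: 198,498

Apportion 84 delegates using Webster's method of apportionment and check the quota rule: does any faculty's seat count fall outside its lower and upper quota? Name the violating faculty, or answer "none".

P5

Standard quotas: P8 7.123, P3 6.326, P5 55.998, P2 9.251, P4 5.302.
Webster allocation: P8 7, P3 6, P5 57, P2 9, P4 5.
P5 has quota 55.998 (lower 55, upper 56) but receives 57 — outside the quota interval.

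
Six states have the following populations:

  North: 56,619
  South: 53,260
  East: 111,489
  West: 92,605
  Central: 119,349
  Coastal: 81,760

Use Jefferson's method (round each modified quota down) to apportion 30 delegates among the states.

North 3; South 3; East 7; West 5; Central 7; Coastal 5

Standard divisor 515082/30 ≈ 17169.4; standard quotas: North 3.298, South 3.102, East 6.493, West 5.394, Central 6.951, Coastal 4.762.
Rounding down gives 3, 3, 6, 5, 6, 4 = 27 seats, so the divisor must be adjusted.
With modified divisor 15700: modified quotas North 3.606, South 3.392, East 7.101, West 5.898, Central 7.602, Coastal 5.208.
Rounding down: North 3, South 3, East 7, West 5, Central 7, Coastal 5 (total 30).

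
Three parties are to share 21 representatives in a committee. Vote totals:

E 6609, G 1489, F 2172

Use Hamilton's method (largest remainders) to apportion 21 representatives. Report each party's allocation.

Standard divisor: 10270 ÷ 21 ≈ 489.048.
Standard quotas: E 13.5140, G 3.0447, F 4.4413.
Lower quotas: E 13, G 3, F 4 (sum 20, leaving 1 seat).
Remainders in descending order: E 0.5140, F 0.4413, G 0.0447.
Largest remainder: E receives the extra seat.

E=14, G=3, F=4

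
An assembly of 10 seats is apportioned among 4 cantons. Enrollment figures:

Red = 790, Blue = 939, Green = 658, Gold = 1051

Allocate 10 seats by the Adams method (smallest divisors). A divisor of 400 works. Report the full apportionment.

With modified divisor 400: modified quotas Red 1.975, Blue 2.348, Green 1.645, Gold 2.627.
Rounding up: Red 2, Blue 3, Green 2, Gold 3 (total 10).

Red 2; Blue 3; Green 2; Gold 3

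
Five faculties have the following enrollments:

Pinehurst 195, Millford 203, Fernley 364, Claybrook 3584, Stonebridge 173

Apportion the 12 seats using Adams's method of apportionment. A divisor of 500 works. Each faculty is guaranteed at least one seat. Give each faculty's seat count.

With modified divisor 500: modified quotas Pinehurst 0.390, Millford 0.406, Fernley 0.728, Claybrook 7.168, Stonebridge 0.346.
Rounding up: Pinehurst 1, Millford 1, Fernley 1, Claybrook 8, Stonebridge 1 (total 12).

Pinehurst 1, Millford 1, Fernley 1, Claybrook 8, Stonebridge 1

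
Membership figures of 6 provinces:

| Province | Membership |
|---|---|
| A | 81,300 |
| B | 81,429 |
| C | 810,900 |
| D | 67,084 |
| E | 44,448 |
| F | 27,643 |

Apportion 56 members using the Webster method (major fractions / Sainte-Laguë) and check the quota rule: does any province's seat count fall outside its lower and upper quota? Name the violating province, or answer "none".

C

Standard quotas: A 4.091, B 4.098, C 40.807, D 3.376, E 2.237, F 1.391.
Webster allocation: A 4, B 4, C 42, D 3, E 2, F 1.
C has quota 40.807 (lower 40, upper 41) but receives 42 — outside the quota interval.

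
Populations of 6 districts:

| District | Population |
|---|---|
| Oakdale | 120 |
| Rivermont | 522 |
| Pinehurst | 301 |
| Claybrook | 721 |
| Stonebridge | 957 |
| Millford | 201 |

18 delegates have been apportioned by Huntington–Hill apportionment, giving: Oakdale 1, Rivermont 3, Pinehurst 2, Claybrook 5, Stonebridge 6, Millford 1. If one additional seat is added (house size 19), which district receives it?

Priority for the next seat is population ÷ (√(s·(s+1))).
Priorities: Oakdale 84.853, Rivermont 150.688, Pinehurst 122.883, Claybrook 131.636, Stonebridge 147.668, Millford 142.128.
Highest priority: Rivermont.

Rivermont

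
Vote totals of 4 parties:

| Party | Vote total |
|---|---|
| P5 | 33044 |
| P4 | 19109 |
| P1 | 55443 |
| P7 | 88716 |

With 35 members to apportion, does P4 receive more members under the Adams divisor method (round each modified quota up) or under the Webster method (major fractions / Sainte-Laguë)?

Adams

Adams: P5 6, P4 4, P1 10, P7 15.
Webster: P5 6, P4 3, P1 10, P7 16.
P4 gets 4 under Adams and 3 under Webster.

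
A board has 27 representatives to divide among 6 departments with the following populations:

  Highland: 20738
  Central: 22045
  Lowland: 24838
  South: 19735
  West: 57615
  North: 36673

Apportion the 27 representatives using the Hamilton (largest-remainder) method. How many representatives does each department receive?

Highland 3, Central 3, Lowland 4, South 3, West 9, North 5

The standard divisor is 181644/27 ≈ 6727.556.
Standard quotas: Highland 3.0825, Central 3.2768, Lowland 3.6920, South 2.9335, West 8.5640, North 5.4512.
Lower quotas: Highland 3, Central 3, Lowland 3, South 2, West 8, North 5 (sum 24, leaving 3 seats).
Remainders in descending order: South 0.9335, Lowland 0.6920, West 0.5640, North 0.4512, Central 0.2768, Highland 0.0825.
Largest remainders: South, Lowland, West receive the extra seats.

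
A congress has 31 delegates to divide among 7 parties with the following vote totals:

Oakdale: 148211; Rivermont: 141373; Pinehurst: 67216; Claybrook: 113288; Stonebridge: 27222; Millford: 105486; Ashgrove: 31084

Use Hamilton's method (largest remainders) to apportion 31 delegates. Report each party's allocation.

Total 633880; standard divisor 633880/31 ≈ 20447.742.
Standard quotas: Oakdale 7.2483, Rivermont 6.9139, Pinehurst 3.2872, Claybrook 5.5404, Stonebridge 1.3313, Millford 5.1588, Ashgrove 1.5202.
Lower quotas: Oakdale 7, Rivermont 6, Pinehurst 3, Claybrook 5, Stonebridge 1, Millford 5, Ashgrove 1 (sum 28, leaving 3 seats).
Remainders in descending order: Rivermont 0.9139, Claybrook 0.5404, Ashgrove 0.5202, Stonebridge 0.3313, Pinehurst 0.2872, Oakdale 0.2483, Millford 0.1588.
Largest remainders: Rivermont, Claybrook, Ashgrove receive the extra seats.

Oakdale=7, Rivermont=7, Pinehurst=3, Claybrook=6, Stonebridge=1, Millford=5, Ashgrove=2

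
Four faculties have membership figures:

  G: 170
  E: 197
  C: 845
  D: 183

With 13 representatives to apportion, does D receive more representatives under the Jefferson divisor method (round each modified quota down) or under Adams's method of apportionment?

Jefferson: G 1, E 2, C 9, D 1.
Adams: G 2, E 2, C 7, D 2.
D gets 1 under Jefferson and 2 under Adams.

Adams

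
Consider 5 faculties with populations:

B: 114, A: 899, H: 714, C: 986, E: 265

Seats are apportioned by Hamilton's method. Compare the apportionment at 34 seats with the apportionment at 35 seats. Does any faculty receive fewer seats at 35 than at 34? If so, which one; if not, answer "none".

At 34 seats: B 2, A 10, H 8, C 11, E 3.
At 35 seats: B 1, A 11, H 8, C 12, E 3.
B drops from 2 to 1.

B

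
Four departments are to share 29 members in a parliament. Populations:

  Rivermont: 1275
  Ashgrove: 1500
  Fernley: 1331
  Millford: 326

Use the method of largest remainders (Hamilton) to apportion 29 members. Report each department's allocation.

Rivermont: 8, Ashgrove: 10, Fernley: 9, Millford: 2

The standard divisor is 4432/29 ≈ 152.828.
Standard quotas: Rivermont 8.343, Ashgrove 9.815, Fernley 8.709, Millford 2.133.
Lower quotas: Rivermont 8, Ashgrove 9, Fernley 8, Millford 2 (sum 27, leaving 2 seats).
Remainders in descending order: Ashgrove 0.815, Fernley 0.709, Rivermont 0.343, Millford 0.133.
Largest remainders: Ashgrove, Fernley receive the extra seats.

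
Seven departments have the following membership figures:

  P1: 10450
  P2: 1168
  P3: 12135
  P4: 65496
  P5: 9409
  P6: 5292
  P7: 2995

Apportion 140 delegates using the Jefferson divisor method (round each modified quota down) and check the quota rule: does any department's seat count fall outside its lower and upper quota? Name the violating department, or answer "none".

Standard quotas: P1 13.680, P2 1.529, P3 15.886, P4 85.740, P5 12.317, P6 6.928, P7 3.921.
Jefferson allocation: P1 13, P2 1, P3 16, P4 87, P5 12, P6 7, P7 4.
P4 has quota 85.740 (lower 85, upper 86) but receives 87 — outside the quota interval.

P4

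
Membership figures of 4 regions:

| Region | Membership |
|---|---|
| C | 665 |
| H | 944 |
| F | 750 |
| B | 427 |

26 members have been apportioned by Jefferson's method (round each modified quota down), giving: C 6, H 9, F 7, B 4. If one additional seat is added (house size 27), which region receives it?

C

Priority for the next seat is population ÷ (current seats + 1).
Priorities: C 95.000, H 94.400, F 93.750, B 85.400.
Highest priority: C.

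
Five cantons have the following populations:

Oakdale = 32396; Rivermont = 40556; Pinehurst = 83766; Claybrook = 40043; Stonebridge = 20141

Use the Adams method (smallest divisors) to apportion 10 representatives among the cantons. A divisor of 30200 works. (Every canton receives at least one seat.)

With modified divisor 30200: modified quotas Oakdale 1.073, Rivermont 1.343, Pinehurst 2.774, Claybrook 1.326, Stonebridge 0.667.
Rounding up: Oakdale 2, Rivermont 2, Pinehurst 3, Claybrook 2, Stonebridge 1 (total 10).

Oakdale=2, Rivermont=2, Pinehurst=3, Claybrook=2, Stonebridge=1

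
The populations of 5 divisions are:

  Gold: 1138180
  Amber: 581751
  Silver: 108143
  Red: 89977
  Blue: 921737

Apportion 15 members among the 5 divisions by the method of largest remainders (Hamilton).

Standard divisor: 2839788 ÷ 15 ≈ 189319.2.
Standard quotas: Gold 6.0120, Amber 3.0729, Silver 0.5712, Red 0.4753, Blue 4.8687.
Lower quotas: Gold 6, Amber 3, Silver 0, Red 0, Blue 4 (sum 13, leaving 2 seats).
Remainders in descending order: Blue 0.8687, Silver 0.5712, Red 0.4753, Amber 0.0729, Gold 0.0120.
Largest remainders: Blue, Silver receive the extra seats.

Gold 6, Amber 3, Silver 1, Red 0, Blue 5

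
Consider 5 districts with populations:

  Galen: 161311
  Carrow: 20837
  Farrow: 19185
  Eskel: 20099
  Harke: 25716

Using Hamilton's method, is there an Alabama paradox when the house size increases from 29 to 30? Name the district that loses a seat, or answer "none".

none

At 29 seats: Galen 19, Carrow 3, Farrow 2, Eskel 2, Harke 3.
At 30 seats: Galen 20, Carrow 3, Farrow 2, Eskel 2, Harke 3.
No district's allocation decreased.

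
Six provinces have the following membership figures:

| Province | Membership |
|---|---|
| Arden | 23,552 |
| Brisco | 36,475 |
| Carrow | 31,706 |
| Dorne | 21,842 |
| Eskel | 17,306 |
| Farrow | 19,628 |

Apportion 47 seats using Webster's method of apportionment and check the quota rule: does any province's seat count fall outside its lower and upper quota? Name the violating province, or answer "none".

Standard quotas: Arden 7.355, Brisco 11.390, Carrow 9.901, Dorne 6.821, Eskel 5.404, Farrow 6.129.
Webster allocation: Arden 7, Brisco 12, Carrow 10, Dorne 7, Eskel 5, Farrow 6.
Every allocation lies between the lower and upper quota.

none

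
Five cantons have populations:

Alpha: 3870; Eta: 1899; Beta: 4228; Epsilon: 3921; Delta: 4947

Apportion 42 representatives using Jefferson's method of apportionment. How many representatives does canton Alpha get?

Standard divisor 18865/42 ≈ 449.167; standard quotas: Alpha 8.616, Eta 4.228, Beta 9.413, Epsilon 8.729, Delta 11.014.
Rounding down gives 8, 4, 9, 8, 11 = 40 seats, so the divisor must be adjusted.
With modified divisor 426: modified quotas Alpha 9.085, Eta 4.458, Beta 9.925, Epsilon 9.204, Delta 11.613.
Rounding down: Alpha 9, Eta 4, Beta 9, Epsilon 9, Delta 11 (total 42).
Alpha receives 9.

9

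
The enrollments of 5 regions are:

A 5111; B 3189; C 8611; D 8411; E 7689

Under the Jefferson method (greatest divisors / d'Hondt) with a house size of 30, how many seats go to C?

8

Standard divisor 33011/30 ≈ 1100.367; standard quotas: A 4.645, B 2.898, C 7.826, D 7.644, E 6.988.
Rounding down gives 4, 2, 7, 7, 6 = 26 seats, so the divisor must be adjusted.
With modified divisor 1040: modified quotas A 4.914, B 3.066, C 8.280, D 8.088, E 7.393.
Rounding down: A 4, B 3, C 8, D 8, E 7 (total 30).
C receives 8.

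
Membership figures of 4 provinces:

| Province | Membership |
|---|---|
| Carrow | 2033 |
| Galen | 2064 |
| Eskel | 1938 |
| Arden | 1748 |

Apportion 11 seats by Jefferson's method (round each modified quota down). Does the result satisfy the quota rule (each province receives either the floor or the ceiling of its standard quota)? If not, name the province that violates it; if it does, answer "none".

none

Standard quotas: Carrow 2.873, Galen 2.917, Eskel 2.739, Arden 2.471.
Jefferson allocation: Carrow 3, Galen 3, Eskel 3, Arden 2.
Every allocation lies between the lower and upper quota.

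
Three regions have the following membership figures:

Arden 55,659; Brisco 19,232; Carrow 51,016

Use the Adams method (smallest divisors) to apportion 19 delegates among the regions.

Arden 8, Brisco 3, Carrow 8

Standard divisor 125907/19 ≈ 6626.684; standard quotas: Arden 8.399, Brisco 2.902, Carrow 7.699.
Rounding up gives 9, 3, 8 = 20 seats, so the divisor must be adjusted.
With modified divisor 7100: modified quotas Arden 7.839, Brisco 2.709, Carrow 7.185.
Rounding up: Arden 8, Brisco 3, Carrow 8 (total 19).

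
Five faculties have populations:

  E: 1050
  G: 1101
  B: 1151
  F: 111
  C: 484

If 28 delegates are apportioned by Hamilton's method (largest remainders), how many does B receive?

8

The standard divisor is 3897/28 ≈ 139.179.
Standard quotas: E 7.544, G 7.911, B 8.270, F 0.798, C 3.478.
Lower quotas: E 7, G 7, B 8, F 0, C 3 (sum 25, leaving 3 seats).
Remainders in descending order: G 0.911, F 0.798, E 0.544, C 0.478, B 0.270.
Largest remainders: G, F, E receive the extra seats.
B receives 8.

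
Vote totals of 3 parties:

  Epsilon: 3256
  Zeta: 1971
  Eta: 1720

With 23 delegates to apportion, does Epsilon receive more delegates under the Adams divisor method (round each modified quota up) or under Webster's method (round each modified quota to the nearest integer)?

Adams: Epsilon 10, Zeta 7, Eta 6.
Webster: Epsilon 11, Zeta 6, Eta 6.
Epsilon gets 10 under Adams and 11 under Webster.

Webster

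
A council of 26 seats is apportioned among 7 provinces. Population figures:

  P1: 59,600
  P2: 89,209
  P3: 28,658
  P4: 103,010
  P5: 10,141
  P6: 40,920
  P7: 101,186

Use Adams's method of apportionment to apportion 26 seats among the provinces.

P1: 3, P2: 5, P3: 2, P4: 6, P5: 1, P6: 3, P7: 6

Standard divisor 432724/26 ≈ 16643.231; standard quotas: P1 3.581, P2 5.360, P3 1.722, P4 6.189, P5 0.609, P6 2.459, P7 6.080.
Rounding up gives 4, 6, 2, 7, 1, 3, 7 = 30 seats, so the divisor must be adjusted.
With modified divisor 20100: modified quotas P1 2.965, P2 4.438, P3 1.426, P4 5.125, P5 0.505, P6 2.036, P7 5.034.
Rounding up: P1 3, P2 5, P3 2, P4 6, P5 1, P6 3, P7 6 (total 26).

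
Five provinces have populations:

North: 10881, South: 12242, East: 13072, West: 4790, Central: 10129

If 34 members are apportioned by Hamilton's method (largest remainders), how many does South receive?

8

The standard divisor is 51114/34 ≈ 1503.353.
Standard quotas: North 7.2378, South 8.1431, East 8.6952, West 3.1862, Central 6.7376.
Lower quotas: North 7, South 8, East 8, West 3, Central 6 (sum 32, leaving 2 seats).
Remainders in descending order: Central 0.7376, East 0.6952, North 0.2378, West 0.1862, South 0.1431.
The surplus seats go to Central, East.
South receives 8.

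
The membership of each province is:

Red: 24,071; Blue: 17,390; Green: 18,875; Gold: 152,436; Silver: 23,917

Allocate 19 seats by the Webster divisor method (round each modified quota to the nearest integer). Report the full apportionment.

Red 2, Blue 1, Green 2, Gold 12, Silver 2

Standard divisor 236689/19 ≈ 12457.316; standard quotas: Red 1.932, Blue 1.396, Green 1.515, Gold 12.237, Silver 1.920.
Rounding to the nearest integer gives Red 2, Blue 1, Green 2, Gold 12, Silver 2 — total 19, matching the house size, so no adjustment is needed.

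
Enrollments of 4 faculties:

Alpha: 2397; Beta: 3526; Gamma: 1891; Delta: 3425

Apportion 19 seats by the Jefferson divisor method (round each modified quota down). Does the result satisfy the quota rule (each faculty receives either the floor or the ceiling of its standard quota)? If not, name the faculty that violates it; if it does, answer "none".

none

Standard quotas: Alpha 4.052, Beta 5.961, Gamma 3.197, Delta 5.790.
Jefferson allocation: Alpha 4, Beta 6, Gamma 3, Delta 6.
Every allocation lies between the lower and upper quota.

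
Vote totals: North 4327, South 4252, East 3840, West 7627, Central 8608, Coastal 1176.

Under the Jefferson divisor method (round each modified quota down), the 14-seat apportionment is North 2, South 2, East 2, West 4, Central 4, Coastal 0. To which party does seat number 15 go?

Central

Priority for the next seat is population ÷ (current seats + 1).
Priorities: North 1442.333, South 1417.333, East 1280.000, West 1525.400, Central 1721.600, Coastal 1176.000.
Highest priority: Central.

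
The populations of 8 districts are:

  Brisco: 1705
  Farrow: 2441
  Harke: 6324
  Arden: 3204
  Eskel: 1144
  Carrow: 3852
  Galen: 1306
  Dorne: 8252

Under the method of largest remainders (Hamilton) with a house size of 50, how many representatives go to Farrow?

Standard divisor: 28228 ÷ 50 ≈ 564.56.
Standard quotas: Brisco 3.0201, Farrow 4.3237, Harke 11.2016, Arden 5.6752, Eskel 2.0264, Carrow 6.8230, Galen 2.3133, Dorne 14.6167.
Lower quotas: Brisco 3, Farrow 4, Harke 11, Arden 5, Eskel 2, Carrow 6, Galen 2, Dorne 14 (sum 47, leaving 3 seats).
Remainders in descending order: Carrow 0.8230, Arden 0.6752, Dorne 0.6167, Farrow 0.3237, Galen 0.3133, Harke 0.2016, Eskel 0.0264, Brisco 0.0201.
The surplus seats go to Carrow, Arden, Dorne.
Farrow receives 4.

4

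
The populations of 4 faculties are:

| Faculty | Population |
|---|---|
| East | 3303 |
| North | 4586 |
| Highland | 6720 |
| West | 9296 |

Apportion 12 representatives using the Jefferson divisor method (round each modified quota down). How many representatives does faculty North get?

2

Standard divisor 23905/12 ≈ 1992.083; standard quotas: East 1.658, North 2.302, Highland 3.373, West 4.666.
Rounding down gives 1, 2, 3, 4 = 10 seats, so the divisor must be adjusted.
With modified divisor 1670: modified quotas East 1.978, North 2.746, Highland 4.024, West 5.566.
Rounding down: East 1, North 2, Highland 4, West 5 (total 12).
North receives 2.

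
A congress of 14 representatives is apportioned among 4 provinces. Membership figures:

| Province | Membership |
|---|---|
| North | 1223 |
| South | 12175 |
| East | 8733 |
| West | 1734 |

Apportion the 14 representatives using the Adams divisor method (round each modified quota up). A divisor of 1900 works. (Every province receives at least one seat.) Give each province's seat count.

With modified divisor 1900: modified quotas North 0.644, South 6.408, East 4.596, West 0.913.
Rounding up: North 1, South 7, East 5, West 1 (total 14).

North=1, South=7, East=5, West=1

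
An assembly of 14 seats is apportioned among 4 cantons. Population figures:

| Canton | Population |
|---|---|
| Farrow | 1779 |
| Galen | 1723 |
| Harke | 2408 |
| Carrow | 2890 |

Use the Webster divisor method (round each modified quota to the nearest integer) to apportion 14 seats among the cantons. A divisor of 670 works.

With modified divisor 670: modified quotas Farrow 2.655, Galen 2.572, Harke 3.594, Carrow 4.313.
Rounding to the nearest integer: Farrow 3, Galen 3, Harke 4, Carrow 4 (total 14).

Farrow=3, Galen=3, Harke=4, Carrow=4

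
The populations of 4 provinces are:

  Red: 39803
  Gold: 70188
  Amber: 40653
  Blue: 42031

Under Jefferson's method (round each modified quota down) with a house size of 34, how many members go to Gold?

13

Standard divisor 192675/34 ≈ 5666.912; standard quotas: Red 7.024, Gold 12.386, Amber 7.174, Blue 7.417.
Rounding down gives 7, 12, 7, 7 = 33 seats, so the divisor must be adjusted.
With modified divisor 5300: modified quotas Red 7.510, Gold 13.243, Amber 7.670, Blue 7.930.
Rounding down: Red 7, Gold 13, Amber 7, Blue 7 (total 34).
Gold receives 13.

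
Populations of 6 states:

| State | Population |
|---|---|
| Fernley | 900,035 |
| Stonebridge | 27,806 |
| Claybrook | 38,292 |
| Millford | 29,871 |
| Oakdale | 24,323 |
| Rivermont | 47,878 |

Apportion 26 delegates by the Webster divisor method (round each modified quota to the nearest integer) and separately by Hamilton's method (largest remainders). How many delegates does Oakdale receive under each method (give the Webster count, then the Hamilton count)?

Webster: Fernley 21, Stonebridge 1, Claybrook 1, Millford 1, Oakdale 1, Rivermont 1.
Hamilton: Fernley 22, Stonebridge 1, Claybrook 1, Millford 1, Oakdale 0, Rivermont 1.
Oakdale gets 1 under Webster and 0 under Hamilton.

1 and 0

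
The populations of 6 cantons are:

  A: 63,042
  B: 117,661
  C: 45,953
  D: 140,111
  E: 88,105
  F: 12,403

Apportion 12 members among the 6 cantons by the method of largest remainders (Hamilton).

Total 467275; standard divisor 467275/12 ≈ 38939.583.
Standard quotas: A 1.6190, B 3.0216, C 1.1801, D 3.5982, E 2.2626, F 0.3185.
Lower quotas: A 1, B 3, C 1, D 3, E 2, F 0 (sum 10, leaving 2 seats).
Remainders in descending order: A 0.6190, D 0.5982, F 0.3185, E 0.2626, C 0.1801, B 0.0216.
The surplus seats go to A, D.

A 2, B 3, C 1, D 4, E 2, F 0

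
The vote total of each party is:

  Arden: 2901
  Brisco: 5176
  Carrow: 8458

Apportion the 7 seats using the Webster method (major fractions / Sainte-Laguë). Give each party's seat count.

Arden: 1; Brisco: 2; Carrow: 4

Standard divisor 16535/7 ≈ 2362.143; standard quotas: Arden 1.228, Brisco 2.191, Carrow 3.581.
Rounding to the nearest integer gives Arden 1, Brisco 2, Carrow 4 — total 7, matching the house size, so no adjustment is needed.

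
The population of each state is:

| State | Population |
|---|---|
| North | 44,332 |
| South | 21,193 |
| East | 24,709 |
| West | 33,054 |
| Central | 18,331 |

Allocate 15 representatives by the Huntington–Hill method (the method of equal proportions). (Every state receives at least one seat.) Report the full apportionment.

With divisor 9727: modified quotas North 4.558, South 2.179, East 2.540, West 3.398, Central 1.885.
Geometric-mean thresholds: North √(4·5)=4.472, South √(2·3)=2.449, East √(2·3)=2.449, West √(3·4)=3.464, Central √(1·2)=1.414.
Each quota rounded against its threshold gives North 5, South 2, East 3, West 3, Central 2 (total 15).

North=5, South=2, East=3, West=3, Central=2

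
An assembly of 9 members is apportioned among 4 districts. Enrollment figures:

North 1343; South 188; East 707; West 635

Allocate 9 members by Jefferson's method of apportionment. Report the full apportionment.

North: 5; South: 0; East: 2; West: 2

Standard divisor 2873/9 ≈ 319.222; standard quotas: North 4.207, South 0.589, East 2.215, West 1.989.
Rounding down gives 4, 0, 2, 1 = 7 seats, so the divisor must be adjusted.
With modified divisor 250: modified quotas North 5.372, South 0.752, East 2.828, West 2.540.
Rounding down: North 5, South 0, East 2, West 2 (total 9).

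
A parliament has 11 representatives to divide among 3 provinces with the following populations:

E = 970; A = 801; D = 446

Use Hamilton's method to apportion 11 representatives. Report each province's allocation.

The standard divisor is 2217/11 ≈ 201.545.
Standard quotas: E 4.813, A 3.974, D 2.213.
Lower quotas: E 4, A 3, D 2 (sum 9, leaving 2 seats).
Remainders in descending order: A 0.974, E 0.813, D 0.213.
Largest remainders: A, E receive the extra seats.

E: 5, A: 4, D: 2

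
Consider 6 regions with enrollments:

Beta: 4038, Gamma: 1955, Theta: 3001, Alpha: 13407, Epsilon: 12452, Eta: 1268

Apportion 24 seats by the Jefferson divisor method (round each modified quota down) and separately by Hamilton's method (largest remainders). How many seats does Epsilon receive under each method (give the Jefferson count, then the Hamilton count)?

Jefferson: Beta 3, Gamma 1, Theta 2, Alpha 9, Epsilon 9, Eta 0.
Hamilton: Beta 3, Gamma 1, Theta 2, Alpha 9, Epsilon 8, Eta 1.
Epsilon gets 9 under Jefferson and 8 under Hamilton.

9 and 8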